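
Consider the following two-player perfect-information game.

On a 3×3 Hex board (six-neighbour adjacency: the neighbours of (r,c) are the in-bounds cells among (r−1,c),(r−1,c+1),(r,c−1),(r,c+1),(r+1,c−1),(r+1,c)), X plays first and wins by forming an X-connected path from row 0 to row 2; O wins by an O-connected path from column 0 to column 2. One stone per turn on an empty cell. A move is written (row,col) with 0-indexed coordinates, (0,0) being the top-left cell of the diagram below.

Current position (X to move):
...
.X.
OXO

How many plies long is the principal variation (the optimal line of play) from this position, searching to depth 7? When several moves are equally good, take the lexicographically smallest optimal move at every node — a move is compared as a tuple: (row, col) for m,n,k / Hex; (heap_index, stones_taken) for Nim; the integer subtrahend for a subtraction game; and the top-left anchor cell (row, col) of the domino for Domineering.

PV length from [.../.X./OXO]: 3 plies

ply 1, X at .../.X./OXO | (0,0)=+1→X../.X./OXO*; (0,1)=+1→.X./.X./OXO; (0,2)=+1→..X/.X./OXO; (1,0)=+1→.../XX./OXO; (1,2)=+1→.../.XX/OXO
ply 2, O at X../.X./OXO | (0,1)=-1→XO./.X./OXO*; (0,2)=-1→X.O/.X./OXO; (1,0)=-1→X../OX./OXO; (1,2)=-1→X../.XO/OXO
ply 3, X at XO./.X./OXO | (0,2)=+1→XOX/.X./OXO*; (1,0)=+1→XO./XX./OXO; (1,2)=+1→XO./.XX/OXO
ply 4: XOX/.X./OXO is terminal -1 (O); from .../.X./OXO depth 7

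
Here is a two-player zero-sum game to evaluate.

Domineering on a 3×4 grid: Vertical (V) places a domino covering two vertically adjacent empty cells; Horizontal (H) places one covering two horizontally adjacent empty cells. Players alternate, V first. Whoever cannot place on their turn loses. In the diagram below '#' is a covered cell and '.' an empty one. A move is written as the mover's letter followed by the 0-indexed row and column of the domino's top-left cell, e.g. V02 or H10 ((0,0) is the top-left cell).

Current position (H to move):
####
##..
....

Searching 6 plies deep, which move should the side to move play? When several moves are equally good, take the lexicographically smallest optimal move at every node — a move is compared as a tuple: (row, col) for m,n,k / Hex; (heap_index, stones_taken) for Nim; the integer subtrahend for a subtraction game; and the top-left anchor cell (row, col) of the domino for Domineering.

H's best at [####/##../....]: H12

p1 H@[####/##../....]: H12[####/####/....]+1* H20[####/##../##..]-1 H21[####/##../.##.]-1 H22[####/##../..##]+1
p2 V@[####/####/....] terminal -1; root [####/##../....] d6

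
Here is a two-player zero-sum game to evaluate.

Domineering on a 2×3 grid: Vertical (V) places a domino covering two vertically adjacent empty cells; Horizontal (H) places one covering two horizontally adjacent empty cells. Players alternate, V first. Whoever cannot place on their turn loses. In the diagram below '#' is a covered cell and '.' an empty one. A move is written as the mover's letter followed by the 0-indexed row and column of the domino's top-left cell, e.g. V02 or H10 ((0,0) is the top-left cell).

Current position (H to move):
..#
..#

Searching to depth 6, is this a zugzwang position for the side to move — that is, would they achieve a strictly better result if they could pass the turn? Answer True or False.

zugzwang(..#/..#, H) = False

[..#/..#] H move#1: H00:+1/###/..#*, H10:+1/..#/###
[###/..#] end (terminal -1, V#2); searched ..#/..# to 6
pass branch (V moves first from the same position):
  | [..#/..#] V move#1: V00:+1/#.#/#.#*, V01:+1/.##/.##
  | [#.#/#.#] end (terminal -1, H#2); searched ..#/..# to 6
H moving scores +1; H passing scores -1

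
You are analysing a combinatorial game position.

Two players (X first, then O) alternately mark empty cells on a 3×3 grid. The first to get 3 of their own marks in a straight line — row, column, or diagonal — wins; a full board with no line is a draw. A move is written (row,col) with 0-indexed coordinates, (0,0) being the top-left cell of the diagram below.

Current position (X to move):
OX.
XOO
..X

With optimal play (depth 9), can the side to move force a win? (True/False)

p1 X@[OX./XOO/..X]: (0,2)[OXX/XOO/..X]+0* (2,0)[OX./XOO/X.X]+0 (2,1)[OX./XOO/.XX]+0
p2 O@[OXX/XOO/..X]: (2,0)[OXX/XOO/O.X]+0* (2,1)[OXX/XOO/.OX]+0
p3 X@[OXX/XOO/O.X]: (2,1)[OXX/XOO/OXX]+0*
p4 O@[OXX/XOO/OXX] terminal +0; root [OX./XOO/..X] d9

X winning at [OX./XOO/..X]: False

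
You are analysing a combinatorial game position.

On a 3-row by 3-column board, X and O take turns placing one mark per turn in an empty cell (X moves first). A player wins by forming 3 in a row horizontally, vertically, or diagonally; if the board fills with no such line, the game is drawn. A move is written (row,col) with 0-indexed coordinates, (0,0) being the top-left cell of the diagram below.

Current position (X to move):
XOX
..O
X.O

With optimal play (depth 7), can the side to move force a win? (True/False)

X winning at [XOX/..O/X.O]: True

[XOX/..O/X.O] X move#1: (1,0):+1/XOX/X.O/X.O*, (1,1):+1/XOX/.XO/X.O, (2,1):+1/XOX/..O/XXO
[XOX/X.O/X.O] end (terminal -1, O#2); searched XOX/..O/X.O to 7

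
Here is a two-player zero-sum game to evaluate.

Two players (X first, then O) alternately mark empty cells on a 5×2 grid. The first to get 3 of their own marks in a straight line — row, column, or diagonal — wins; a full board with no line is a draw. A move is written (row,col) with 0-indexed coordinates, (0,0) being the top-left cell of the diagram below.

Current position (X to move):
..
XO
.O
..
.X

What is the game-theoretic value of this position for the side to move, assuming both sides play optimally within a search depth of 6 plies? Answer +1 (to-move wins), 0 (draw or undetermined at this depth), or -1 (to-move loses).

value(../XO/.O/../.X, X) = -1

ply 1, X at ../XO/.O/../.X | (0,0)=-1→X./XO/.O/../.X*; (0,1)=-1→.X/XO/.O/../.X; (2,0)=-1→../XO/XO/../.X; (3,0)=-1→../XO/.O/X./.X; (3,1)=-1→../XO/.O/.X/.X; (4,0)=-1→../XO/.O/../XX
ply 2, O at X./XO/.O/../.X | (0,1)=+1→XO/XO/.O/../.X*; (2,0)=+1→X./XO/OO/../.X; (3,0)=-1→X./XO/.O/O./.X; (3,1)=+1→X./XO/.O/.O/.X; (4,0)=-1→X./XO/.O/../OX
ply 3: XO/XO/.O/../.X is terminal -1 (X); from ../XO/.O/../.X depth 6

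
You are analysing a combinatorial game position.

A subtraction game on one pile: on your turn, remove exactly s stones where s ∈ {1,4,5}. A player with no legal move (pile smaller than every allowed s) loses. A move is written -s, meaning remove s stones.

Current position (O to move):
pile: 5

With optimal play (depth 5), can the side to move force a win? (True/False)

O winning at [5]: True

ply 1, O at 5 | -1=-1→4; -4=-1→1; -5=+1→0*
ply 2: 0 is terminal -1 (X); from 5 depth 5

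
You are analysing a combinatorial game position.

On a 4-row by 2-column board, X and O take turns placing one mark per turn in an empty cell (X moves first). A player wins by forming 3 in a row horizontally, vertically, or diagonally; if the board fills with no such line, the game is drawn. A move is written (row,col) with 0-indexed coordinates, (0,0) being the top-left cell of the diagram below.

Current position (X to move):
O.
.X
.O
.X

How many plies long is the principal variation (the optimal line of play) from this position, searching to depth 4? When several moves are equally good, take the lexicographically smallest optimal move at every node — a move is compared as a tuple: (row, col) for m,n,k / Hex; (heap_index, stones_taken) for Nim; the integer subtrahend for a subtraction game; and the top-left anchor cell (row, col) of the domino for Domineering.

ply 1, X at O./.X/.O/.X | (0,1)=+0→OX/.X/.O/.X*; (1,0)=+0→O./XX/.O/.X; (2,0)=+0→O./.X/XO/.X; (3,0)=+0→O./.X/.O/XX
ply 2, O at OX/.X/.O/.X | (1,0)=+0→OX/OX/.O/.X*; (2,0)=+0→OX/.X/OO/.X; (3,0)=+0→OX/.X/.O/OX
ply 3, X at OX/OX/.O/.X | (2,0)=+0→OX/OX/XO/.X*; (3,0)=-1→OX/OX/.O/XX
ply 4, O at OX/OX/XO/.X | (3,0)=+0→OX/OX/XO/OX*
ply 5: OX/OX/XO/OX is terminal +0 (X); from O./.X/.O/.X depth 4

PV length from [O./.X/.O/.X]: 4 plies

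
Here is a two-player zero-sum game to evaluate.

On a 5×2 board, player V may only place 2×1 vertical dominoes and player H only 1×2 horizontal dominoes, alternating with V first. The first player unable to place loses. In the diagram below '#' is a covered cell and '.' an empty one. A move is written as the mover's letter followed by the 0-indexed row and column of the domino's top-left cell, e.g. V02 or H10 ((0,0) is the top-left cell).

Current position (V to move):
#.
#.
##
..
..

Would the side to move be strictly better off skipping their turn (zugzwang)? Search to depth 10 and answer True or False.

[#./#./##/../..] V move#1: V01:-1/##/##/##/../.., V30:+1/#./#./##/#./#.*, V31:+1/#./#./##/.#/.#
[#./#./##/#./#.] end (terminal -1, H#2); searched #./#./##/../.. to 10
suppose V passes — search the same position with H to move:
pass> [#./#./##/../..] H move#1: H30:+1/#./#./##/##/..*, H40:+1/#./#./##/../##
pass> [#./#./##/##/..] V move#2: V01:-1/##/##/##/##/..*
pass> [##/##/##/##/..] H move#3: H40:+1/##/##/##/##/##*
pass> [##/##/##/##/##] end (terminal -1, V#4); searched #./#./##/../.. to 10
for V: play +1, pass -1

zugzwang(#./#./##/../.., V) = False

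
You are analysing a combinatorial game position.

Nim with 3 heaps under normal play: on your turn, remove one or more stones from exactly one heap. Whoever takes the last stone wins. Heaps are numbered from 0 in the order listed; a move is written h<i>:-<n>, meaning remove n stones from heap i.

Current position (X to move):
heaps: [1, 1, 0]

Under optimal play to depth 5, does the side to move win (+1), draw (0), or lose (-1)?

value((1,1,0), X) = -1

ply 1, X at (1,1,0) | h0:-1=-1→(0,1,0)*; h1:-1=-1→(1,0,0)
ply 2, O at (0,1,0) | h1:-1=+1→(0,0,0)*
ply 3: (0,0,0) is terminal -1 (X); from (1,1,0) depth 5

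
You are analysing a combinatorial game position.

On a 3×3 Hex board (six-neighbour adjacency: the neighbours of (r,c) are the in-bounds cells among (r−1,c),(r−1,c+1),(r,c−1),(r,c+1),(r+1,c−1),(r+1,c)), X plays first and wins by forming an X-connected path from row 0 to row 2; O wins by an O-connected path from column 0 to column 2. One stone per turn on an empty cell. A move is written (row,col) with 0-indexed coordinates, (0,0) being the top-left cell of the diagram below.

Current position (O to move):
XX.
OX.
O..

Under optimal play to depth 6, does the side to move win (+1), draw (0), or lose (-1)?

p1 O@[XX./OX./O..]: (0,2)[XXO/OX./O..]-1 (1,2)[XX./OXO/O..]-1 (2,1)[XX./OX./OO.]+1* (2,2)[XX./OX./O.O]-1
p2 X@[XX./OX./OO.]: (0,2)[XXX/OX./OO.]-1* (1,2)[XX./OXX/OO.]-1 (2,2)[XX./OX./OOX]-1
p3 O@[XXX/OX./OO.]: (1,2)[XXX/OXO/OO.]+1* (2,2)[XXX/OX./OOO]+1
p4 X@[XXX/OXO/OO.] terminal -1; root [XX./OX./O..] d6

value(XX./OX./O.., O) = +1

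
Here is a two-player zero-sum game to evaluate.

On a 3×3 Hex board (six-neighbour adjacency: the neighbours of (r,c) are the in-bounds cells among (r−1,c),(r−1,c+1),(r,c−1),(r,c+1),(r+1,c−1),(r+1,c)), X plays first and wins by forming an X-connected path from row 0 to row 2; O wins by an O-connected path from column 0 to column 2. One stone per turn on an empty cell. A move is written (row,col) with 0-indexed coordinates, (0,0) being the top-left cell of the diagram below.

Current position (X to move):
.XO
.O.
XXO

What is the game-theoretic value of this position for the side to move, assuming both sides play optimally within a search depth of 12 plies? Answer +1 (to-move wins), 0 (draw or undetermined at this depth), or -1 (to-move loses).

value(.XO/.O./XXO, X) = +1

p1 X@[.XO/.O./XXO]: (0,0)[XXO/.O./XXO]-1 (1,0)[.XO/XO./XXO]+1* (1,2)[.XO/.OX/XXO]-1
p2 O@[.XO/XO./XXO] terminal -1; root [.XO/.O./XXO] d12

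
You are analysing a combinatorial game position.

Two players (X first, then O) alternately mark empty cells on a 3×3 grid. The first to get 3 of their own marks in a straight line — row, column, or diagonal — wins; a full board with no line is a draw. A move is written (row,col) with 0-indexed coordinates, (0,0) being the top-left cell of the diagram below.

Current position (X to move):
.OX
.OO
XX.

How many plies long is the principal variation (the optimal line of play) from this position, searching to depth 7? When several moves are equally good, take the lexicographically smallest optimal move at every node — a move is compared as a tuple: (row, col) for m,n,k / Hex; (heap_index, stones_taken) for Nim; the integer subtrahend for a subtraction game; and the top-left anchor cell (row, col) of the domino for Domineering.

ply 1, X at .OX/.OO/XX. | (0,0)=-1→XOX/.OO/XX.; (1,0)=+1→.OX/XOO/XX.*; (2,2)=+1→.OX/.OO/XXX
ply 2, O at .OX/XOO/XX. | (0,0)=-1→OOX/XOO/XX.*; (2,2)=-1→.OX/XOO/XXO
ply 3, X at OOX/XOO/XX. | (2,2)=+1→OOX/XOO/XXX*
ply 4: OOX/XOO/XXX is terminal -1 (O); from .OX/.OO/XX. depth 7

PV length from [.OX/.OO/XX.]: 3 plies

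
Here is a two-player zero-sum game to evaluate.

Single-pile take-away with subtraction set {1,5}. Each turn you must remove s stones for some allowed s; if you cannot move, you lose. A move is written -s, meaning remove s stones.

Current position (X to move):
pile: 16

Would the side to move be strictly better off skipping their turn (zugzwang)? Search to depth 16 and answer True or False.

ply 1, X at 16 | -1=-1→15*; -5=-1→11
ply 2, O at 15 | -1=+1→14*; -5=+1→10
ply 3, X at 14 | -1=-1→13*; -5=-1→9
ply 4, O at 13 | -1=+1→12*; -5=+1→8
ply 5, X at 12 | -1=-1→11*; -5=-1→7
ply 6, O at 11 | -1=+1→10*; -5=+1→6
ply 7, X at 10 | -1=-1→9*; -5=-1→5
ply 8, O at 9 | -1=+1→8*; -5=+1→4
ply 9, X at 8 | -1=-1→7*; -5=-1→3
ply 10, O at 7 | -1=+1→6*; -5=+1→2
ply 11, X at 6 | -1=-1→5*; -5=-1→1
ply 12, O at 5 | -1=+1→4*; -5=+1→0
ply 13, X at 4 | -1=-1→3*
ply 14, O at 3 | -1=+1→2*
ply 15, X at 2 | -1=-1→1*
ply 16, O at 1 | -1=+1→0*
ply 17: 0 is terminal -1 (X); from 16 depth 16
pass branch (O moves first from the same position):
  | ply 1, O at 16 | -1=-1→15*; -5=-1→11
  | ply 2, X at 15 | -1=+1→14*; -5=+1→10
  | ply 3, O at 14 | -1=-1→13*; -5=-1→9
  | ply 4, X at 13 | -1=+1→12*; -5=+1→8
  | ply 5, O at 12 | -1=-1→11*; -5=-1→7
  | ply 6, X at 11 | -1=+1→10*; -5=+1→6
  | ply 7, O at 10 | -1=-1→9*; -5=-1→5
  | ply 8, X at 9 | -1=+1→8*; -5=+1→4
  | ply 9, O at 8 | -1=-1→7*; -5=-1→3
  | ply 10, X at 7 | -1=+1→6*; -5=+1→2
  | ply 11, O at 6 | -1=-1→5*; -5=-1→1
  | ply 12, X at 5 | -1=+1→4*; -5=+1→0
  | ply 13, O at 4 | -1=-1→3*
  | ply 14, X at 3 | -1=+1→2*
  | ply 15, O at 2 | -1=-1→1*
  | ply 16, X at 1 | -1=+1→0*
  | ply 17: 0 is terminal -1 (O); from 16 depth 16
X moving scores -1; X passing scores +1

zugzwang(16, X) = True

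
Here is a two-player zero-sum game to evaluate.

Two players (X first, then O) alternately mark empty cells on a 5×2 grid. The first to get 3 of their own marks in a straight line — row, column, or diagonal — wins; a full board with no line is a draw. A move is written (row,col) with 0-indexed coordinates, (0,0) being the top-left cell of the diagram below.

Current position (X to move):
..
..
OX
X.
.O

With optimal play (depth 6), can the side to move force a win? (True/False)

X winning at [../../OX/X./.O]: True

[../../OX/X./.O] X move#1: (0,0):+0/X./../OX/X./.O, (0,1):+0/.X/../OX/X./.O, (1,0):+0/../X./OX/X./.O, (1,1):+1/../.X/OX/X./.O*, (3,1):+0/../../OX/XX/.O, (4,0):+0/../../OX/X./XO
[../.X/OX/X./.O] O move#2: (0,0):-1/O./.X/OX/X./.O*, (0,1):-1/.O/.X/OX/X./.O, (1,0):-1/../OX/OX/X./.O, (3,1):-1/../.X/OX/XO/.O, (4,0):-1/../.X/OX/X./OO
[O./.X/OX/X./.O] X move#3: (0,1):+1/OX/.X/OX/X./.O*, (1,0):+1/O./XX/OX/X./.O, (3,1):+1/O./.X/OX/XX/.O, (4,0):-1/O./.X/OX/X./XO
[OX/.X/OX/X./.O] end (terminal -1, O#4); searched ../../OX/X./.O to 6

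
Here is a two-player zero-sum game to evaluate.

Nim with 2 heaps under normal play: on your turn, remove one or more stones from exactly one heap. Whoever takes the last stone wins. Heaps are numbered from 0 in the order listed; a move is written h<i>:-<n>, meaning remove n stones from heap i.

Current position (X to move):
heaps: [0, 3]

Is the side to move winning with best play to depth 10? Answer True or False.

X winning at [(0,3)]: True

p1 X@[(0,3)]: h1:-1[(0,2)]-1 h1:-2[(0,1)]-1 h1:-3[(0,0)]+1*
p2 O@[(0,0)] terminal -1; root [(0,3)] d10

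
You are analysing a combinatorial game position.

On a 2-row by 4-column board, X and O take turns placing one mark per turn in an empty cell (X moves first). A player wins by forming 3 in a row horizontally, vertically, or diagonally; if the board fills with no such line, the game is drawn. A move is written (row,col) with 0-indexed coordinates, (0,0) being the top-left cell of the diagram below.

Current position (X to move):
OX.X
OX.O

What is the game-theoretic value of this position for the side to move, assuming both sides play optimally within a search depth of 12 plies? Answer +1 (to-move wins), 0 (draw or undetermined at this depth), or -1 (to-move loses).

p1 X@[OX.X/OX.O]: (0,2)[OXXX/OX.O]+1* (1,2)[OX.X/OXXO]+0
p2 O@[OXXX/OX.O] terminal -1; root [OX.X/OX.O] d12

value(OX.X/OX.O, X) = +1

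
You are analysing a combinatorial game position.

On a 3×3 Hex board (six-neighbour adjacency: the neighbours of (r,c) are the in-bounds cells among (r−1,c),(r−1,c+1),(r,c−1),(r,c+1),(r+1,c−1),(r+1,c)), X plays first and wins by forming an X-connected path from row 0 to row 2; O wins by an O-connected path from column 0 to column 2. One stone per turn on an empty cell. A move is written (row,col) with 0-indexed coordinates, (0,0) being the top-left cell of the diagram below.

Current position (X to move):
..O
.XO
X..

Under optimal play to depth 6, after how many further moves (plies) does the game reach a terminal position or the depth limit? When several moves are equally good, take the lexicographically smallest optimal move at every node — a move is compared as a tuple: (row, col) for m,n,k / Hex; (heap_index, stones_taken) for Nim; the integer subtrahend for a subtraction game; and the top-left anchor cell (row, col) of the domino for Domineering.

PV length from [..O/.XO/X..]: 3 plies

ply 1, X at ..O/.XO/X.. | (0,0)=+1→X.O/.XO/X..*; (0,1)=+1→.XO/.XO/X..; (1,0)=+1→..O/XXO/X..; (2,1)=-1→..O/.XO/XX.; (2,2)=-1→..O/.XO/X.X
ply 2, O at X.O/.XO/X.. | (0,1)=-1→XOO/.XO/X..*; (1,0)=-1→X.O/OXO/X..; (2,1)=-1→X.O/.XO/XO.; (2,2)=-1→X.O/.XO/X.O
ply 3, X at XOO/.XO/X.. | (1,0)=+1→XOO/XXO/X..*; (2,1)=-1→XOO/.XO/XX.; (2,2)=-1→XOO/.XO/X.X
ply 4: XOO/XXO/X.. is terminal -1 (O); from ..O/.XO/X.. depth 6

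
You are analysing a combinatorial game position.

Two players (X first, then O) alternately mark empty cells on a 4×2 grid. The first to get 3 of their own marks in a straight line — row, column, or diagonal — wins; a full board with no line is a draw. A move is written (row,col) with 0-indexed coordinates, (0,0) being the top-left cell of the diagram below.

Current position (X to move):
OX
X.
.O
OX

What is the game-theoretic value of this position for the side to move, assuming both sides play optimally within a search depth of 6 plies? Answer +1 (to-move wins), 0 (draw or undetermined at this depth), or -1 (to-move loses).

p1 X@[OX/X./.O/OX]: (1,1)[OX/XX/.O/OX]+0* (2,0)[OX/X./XO/OX]+0
p2 O@[OX/XX/.O/OX]: (2,0)[OX/XX/OO/OX]+0*
p3 X@[OX/XX/OO/OX] terminal +0; root [OX/X./.O/OX] d6

value(OX/X./.O/OX, X) = 0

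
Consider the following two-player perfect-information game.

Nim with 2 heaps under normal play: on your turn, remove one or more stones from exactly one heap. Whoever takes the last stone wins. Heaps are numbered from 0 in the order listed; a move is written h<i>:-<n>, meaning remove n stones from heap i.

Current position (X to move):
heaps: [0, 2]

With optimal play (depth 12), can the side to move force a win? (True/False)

X winning at [(0,2)]: True

ply 1, X at (0,2) | h1:-1=-1→(0,1); h1:-2=+1→(0,0)*
ply 2: (0,0) is terminal -1 (O); from (0,2) depth 12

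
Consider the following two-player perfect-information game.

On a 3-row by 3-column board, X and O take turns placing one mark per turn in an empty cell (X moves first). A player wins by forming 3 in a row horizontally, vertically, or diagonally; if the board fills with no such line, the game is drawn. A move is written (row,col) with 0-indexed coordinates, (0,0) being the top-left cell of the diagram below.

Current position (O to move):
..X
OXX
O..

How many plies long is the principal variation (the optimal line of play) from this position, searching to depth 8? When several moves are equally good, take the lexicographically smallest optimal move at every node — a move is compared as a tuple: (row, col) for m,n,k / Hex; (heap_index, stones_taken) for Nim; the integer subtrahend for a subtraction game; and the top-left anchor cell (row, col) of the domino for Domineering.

p1 O@[..X/OXX/O..]: (0,0)[O.X/OXX/O..]+1* (0,1)[.OX/OXX/O..]-1 (2,1)[..X/OXX/OO.]-1 (2,2)[..X/OXX/O.O]+1
p2 X@[O.X/OXX/O..] terminal -1; root [..X/OXX/O..] d8

PV length from [..X/OXX/O..]: 1 ply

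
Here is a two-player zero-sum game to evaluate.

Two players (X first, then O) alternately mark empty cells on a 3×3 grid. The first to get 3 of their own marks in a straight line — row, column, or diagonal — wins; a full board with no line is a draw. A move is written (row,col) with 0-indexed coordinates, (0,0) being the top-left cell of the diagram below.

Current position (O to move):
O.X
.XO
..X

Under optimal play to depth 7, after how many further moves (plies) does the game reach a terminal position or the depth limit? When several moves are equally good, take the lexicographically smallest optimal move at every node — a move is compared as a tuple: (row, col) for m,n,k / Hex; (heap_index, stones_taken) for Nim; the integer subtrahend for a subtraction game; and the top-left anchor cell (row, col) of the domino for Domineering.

PV length from [O.X/.XO/..X]: 4 plies

[O.X/.XO/..X] O move#1: (0,1):-1/OOX/.XO/..X, (1,0):-1/O.X/OXO/..X, (2,0):+0/O.X/.XO/O.X*, (2,1):-1/O.X/.XO/.OX
[O.X/.XO/O.X] X move#2: (0,1):-1/OXX/.XO/O.X, (1,0):+0/O.X/XXO/O.X*, (2,1):-1/O.X/.XO/OXX
[O.X/XXO/O.X] O move#3: (0,1):+0/OOX/XXO/O.X*, (2,1):+0/O.X/XXO/OOX
[OOX/XXO/O.X] X move#4: (2,1):+0/OOX/XXO/OXX*
[OOX/XXO/OXX] end (terminal +0, O#5); searched O.X/.XO/..X to 7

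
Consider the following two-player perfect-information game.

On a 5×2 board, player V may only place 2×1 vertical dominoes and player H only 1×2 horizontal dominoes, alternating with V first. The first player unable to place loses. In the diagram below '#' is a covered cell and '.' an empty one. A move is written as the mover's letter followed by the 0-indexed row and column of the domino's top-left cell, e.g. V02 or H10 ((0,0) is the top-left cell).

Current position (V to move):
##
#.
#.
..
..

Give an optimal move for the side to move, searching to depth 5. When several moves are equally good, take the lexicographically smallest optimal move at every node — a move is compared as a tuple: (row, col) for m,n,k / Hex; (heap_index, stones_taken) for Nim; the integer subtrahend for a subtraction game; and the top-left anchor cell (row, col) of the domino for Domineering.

ply 1, V at ##/#./#./../.. | V11=-1→##/##/##/../..; V21=-1→##/#./##/.#/..; V30=+1→##/#./#./#./#.*; V31=+1→##/#./#./.#/.#
ply 2: ##/#./#./#./#. is terminal -1 (H); from ##/#./#./../.. depth 5

V's best at [##/#./#./../..]: V30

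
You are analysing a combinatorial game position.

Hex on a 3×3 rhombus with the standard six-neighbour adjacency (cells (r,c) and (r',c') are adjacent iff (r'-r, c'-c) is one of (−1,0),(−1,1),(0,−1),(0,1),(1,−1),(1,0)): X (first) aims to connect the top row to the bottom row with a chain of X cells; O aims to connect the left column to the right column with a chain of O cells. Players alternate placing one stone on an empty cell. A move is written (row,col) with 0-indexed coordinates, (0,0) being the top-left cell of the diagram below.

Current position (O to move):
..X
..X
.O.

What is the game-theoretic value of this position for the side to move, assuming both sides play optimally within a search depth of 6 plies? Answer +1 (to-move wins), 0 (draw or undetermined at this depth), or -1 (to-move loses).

[..X/..X/.O.] O move#1: (0,0):-1/O.X/..X/.O.*, (0,1):-1/.OX/..X/.O., (1,0):-1/..X/O.X/.O., (1,1):-1/..X/.OX/.O., (2,0):-1/..X/..X/OO., (2,2):-1/..X/..X/.OO
[O.X/..X/.O.] X move#2: (0,1):+1/OXX/..X/.O.*, (1,0):+1/O.X/X.X/.O., (1,1):+1/O.X/.XX/.O., (2,0):+1/O.X/..X/XO., (2,2):+1/O.X/..X/.OX
[OXX/..X/.O.] O move#3: (1,0):-1/OXX/O.X/.O.*, (1,1):-1/OXX/.OX/.O., (2,0):-1/OXX/..X/OO., (2,2):-1/OXX/..X/.OO
[OXX/O.X/.O.] X move#4: (1,1):+1/OXX/OXX/.O.*, (2,0):+1/OXX/O.X/XO., (2,2):+1/OXX/O.X/.OX
[OXX/OXX/.O.] O move#5: (2,0):-1/OXX/OXX/OO.*, (2,2):-1/OXX/OXX/.OO
[OXX/OXX/OO.] X move#6: (2,2):+1/OXX/OXX/OOX*
[OXX/OXX/OOX] end (terminal -1, O#7); searched ..X/..X/.O. to 6

value(..X/..X/.O., O) = -1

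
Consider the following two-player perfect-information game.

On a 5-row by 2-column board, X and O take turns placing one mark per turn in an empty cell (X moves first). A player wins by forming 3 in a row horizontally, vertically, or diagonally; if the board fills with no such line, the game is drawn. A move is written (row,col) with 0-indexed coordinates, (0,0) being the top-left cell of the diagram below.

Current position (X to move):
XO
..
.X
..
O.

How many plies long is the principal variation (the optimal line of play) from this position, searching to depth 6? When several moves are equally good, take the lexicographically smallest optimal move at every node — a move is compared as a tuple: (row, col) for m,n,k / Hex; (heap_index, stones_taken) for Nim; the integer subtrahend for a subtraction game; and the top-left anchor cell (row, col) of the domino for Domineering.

p1 X@[XO/../.X/../O.]: (1,0)[XO/X./.X/../O.]+0 (1,1)[XO/.X/.X/../O.]+0 (2,0)[XO/../XX/../O.]+1* (3,0)[XO/../.X/X./O.]+0 (3,1)[XO/../.X/.X/O.]+1 (4,1)[XO/../.X/../OX]+0
p2 O@[XO/../XX/../O.]: (1,0)[XO/O./XX/../O.]-1* (1,1)[XO/.O/XX/../O.]-1 (3,0)[XO/../XX/O./O.]-1 (3,1)[XO/../XX/.O/O.]-1 (4,1)[XO/../XX/../OO]-1
p3 X@[XO/O./XX/../O.]: (1,1)[XO/OX/XX/../O.]+0 (3,0)[XO/O./XX/X./O.]+0 (3,1)[XO/O./XX/.X/O.]+1* (4,1)[XO/O./XX/../OX]+0
p4 O@[XO/O./XX/.X/O.]: (1,1)[XO/OO/XX/.X/O.]-1* (3,0)[XO/O./XX/OX/O.]-1 (4,1)[XO/O./XX/.X/OO]-1
p5 X@[XO/OO/XX/.X/O.]: (3,0)[XO/OO/XX/XX/O.]+0 (4,1)[XO/OO/XX/.X/OX]+1*
p6 O@[XO/OO/XX/.X/OX] terminal -1; root [XO/../.X/../O.] d6

PV length from [XO/../.X/../O.]: 5 plies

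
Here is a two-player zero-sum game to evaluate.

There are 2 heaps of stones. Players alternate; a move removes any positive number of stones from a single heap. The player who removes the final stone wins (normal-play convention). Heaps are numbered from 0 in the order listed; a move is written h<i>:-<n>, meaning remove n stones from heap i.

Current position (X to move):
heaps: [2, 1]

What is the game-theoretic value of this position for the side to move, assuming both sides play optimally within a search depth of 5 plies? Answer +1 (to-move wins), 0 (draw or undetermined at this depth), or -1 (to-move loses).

p1 X@[(2,1)]: h0:-1[(1,1)]+1* h0:-2[(0,1)]-1 h1:-1[(2,0)]-1
p2 O@[(1,1)]: h0:-1[(0,1)]-1* h1:-1[(1,0)]-1
p3 X@[(0,1)]: h1:-1[(0,0)]+1*
p4 O@[(0,0)] terminal -1; root [(2,1)] d5

value((2,1), X) = +1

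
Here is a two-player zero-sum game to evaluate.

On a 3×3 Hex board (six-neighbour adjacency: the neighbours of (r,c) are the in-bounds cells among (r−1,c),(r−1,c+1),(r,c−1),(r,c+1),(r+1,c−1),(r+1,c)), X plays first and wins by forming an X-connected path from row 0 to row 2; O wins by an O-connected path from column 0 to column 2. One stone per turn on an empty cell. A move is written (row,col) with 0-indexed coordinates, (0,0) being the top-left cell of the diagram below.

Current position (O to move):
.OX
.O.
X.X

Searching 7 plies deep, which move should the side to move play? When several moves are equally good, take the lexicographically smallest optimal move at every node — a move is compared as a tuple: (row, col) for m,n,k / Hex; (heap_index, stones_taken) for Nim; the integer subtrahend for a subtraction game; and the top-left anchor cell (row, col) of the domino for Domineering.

ply 1, O at .OX/.O./X.X | (0,0)=-1→OOX/.O./X.X; (1,0)=-1→.OX/OO./X.X; (1,2)=+1→.OX/.OO/X.X*; (2,1)=-1→.OX/.O./XOX
ply 2, X at .OX/.OO/X.X | (0,0)=-1→XOX/.OO/X.X*; (1,0)=-1→.OX/XOO/X.X; (2,1)=-1→.OX/.OO/XXX
ply 3, O at XOX/.OO/X.X | (1,0)=+1→XOX/OOO/X.X*; (2,1)=-1→XOX/.OO/XOX
ply 4: XOX/OOO/X.X is terminal -1 (X); from .OX/.O./X.X depth 7

O's best at [.OX/.O./X.X]: (1,2)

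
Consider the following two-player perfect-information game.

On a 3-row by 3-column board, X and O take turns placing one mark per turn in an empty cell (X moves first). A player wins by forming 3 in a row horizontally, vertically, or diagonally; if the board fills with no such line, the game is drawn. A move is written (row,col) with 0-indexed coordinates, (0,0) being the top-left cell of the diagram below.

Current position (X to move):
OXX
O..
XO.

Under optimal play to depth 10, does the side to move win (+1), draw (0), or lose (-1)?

[OXX/O../XO.] X move#1: (1,1):+1/OXX/OX./XO.*, (1,2):+1/OXX/O.X/XO., (2,2):+1/OXX/O../XOX
[OXX/OX./XO.] end (terminal -1, O#2); searched OXX/O../XO. to 10

value(OXX/O../XO., X) = +1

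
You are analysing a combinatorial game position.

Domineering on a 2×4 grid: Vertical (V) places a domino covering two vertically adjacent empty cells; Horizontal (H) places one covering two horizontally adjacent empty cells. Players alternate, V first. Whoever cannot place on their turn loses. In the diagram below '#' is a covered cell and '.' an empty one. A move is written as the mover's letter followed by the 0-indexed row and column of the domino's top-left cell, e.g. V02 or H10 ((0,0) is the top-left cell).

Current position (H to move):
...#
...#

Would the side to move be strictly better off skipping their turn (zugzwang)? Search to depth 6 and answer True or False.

zugzwang(...#/...#, H) = False

p1 H@[...#/...#]: H00[##.#/...#]+1* H01[.###/...#]+1 H10[...#/##.#]+1 H11[...#/.###]+1
p2 V@[##.#/...#]: V02[####/..##]-1*
p3 H@[####/..##]: H10[####/####]+1*
p4 V@[####/####] terminal -1; root [...#/...#] d6
pass branch (V moves first from the same position):
  | p1 V@[...#/...#]: V00[#..#/#..#]-1 V01[.#.#/.#.#]+1* V02[..##/..##]-1
  | p2 H@[.#.#/.#.#] terminal -1; root [...#/...#] d6
H moving scores +1; H passing scores -1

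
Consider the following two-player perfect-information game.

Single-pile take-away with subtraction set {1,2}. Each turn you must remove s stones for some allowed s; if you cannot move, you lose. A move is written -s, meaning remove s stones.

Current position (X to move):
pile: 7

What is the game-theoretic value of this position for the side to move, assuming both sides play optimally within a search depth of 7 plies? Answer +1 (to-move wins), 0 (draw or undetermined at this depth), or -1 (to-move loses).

value(7, X) = +1

[7] X move#1: -1:+1/6*, -2:-1/5
[6] O move#2: -1:-1/5*, -2:-1/4
[5] X move#3: -1:-1/4, -2:+1/3*
[3] O move#4: -1:-1/2*, -2:-1/1
[2] X move#5: -1:-1/1, -2:+1/0*
[0] end (terminal -1, O#6); searched 7 to 7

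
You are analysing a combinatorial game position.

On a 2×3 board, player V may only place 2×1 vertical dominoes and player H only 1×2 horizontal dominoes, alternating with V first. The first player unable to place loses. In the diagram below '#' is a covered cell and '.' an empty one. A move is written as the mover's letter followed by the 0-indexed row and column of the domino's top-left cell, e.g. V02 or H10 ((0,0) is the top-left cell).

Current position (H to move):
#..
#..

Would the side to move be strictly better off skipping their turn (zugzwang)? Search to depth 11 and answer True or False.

[#../#..] H move#1: H01:+1/###/#..*, H11:+1/#../###
[###/#..] end (terminal -1, V#2); searched #../#.. to 11
if H skipped the turn, V would face:
~ [#../#..] V move#1: V01:+1/##./##.*, V02:+1/#.#/#.#
~ [##./##.] end (terminal -1, H#2); searched #../#.. to 11
compare (H): move=+1 vs pass=-1

zugzwang(#../#.., H) = False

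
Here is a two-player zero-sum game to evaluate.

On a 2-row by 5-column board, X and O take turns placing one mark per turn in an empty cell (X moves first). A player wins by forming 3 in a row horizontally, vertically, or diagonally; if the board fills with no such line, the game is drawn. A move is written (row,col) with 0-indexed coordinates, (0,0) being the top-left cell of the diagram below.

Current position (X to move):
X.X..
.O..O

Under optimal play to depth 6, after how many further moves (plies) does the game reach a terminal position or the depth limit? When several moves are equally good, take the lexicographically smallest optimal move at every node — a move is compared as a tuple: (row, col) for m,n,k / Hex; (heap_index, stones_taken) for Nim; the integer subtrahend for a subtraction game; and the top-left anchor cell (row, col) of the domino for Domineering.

PV length from [X.X../.O..O]: 1 ply

p1 X@[X.X../.O..O]: (0,1)[XXX../.O..O]+1* (0,3)[X.XX./.O..O]+1 (0,4)[X.X.X/.O..O]+1 (1,0)[X.X../XO..O]+0 (1,2)[X.X../.OX.O]+0 (1,3)[X.X../.O.XO]+0
p2 O@[XXX../.O..O] terminal -1; root [X.X../.O..O] d6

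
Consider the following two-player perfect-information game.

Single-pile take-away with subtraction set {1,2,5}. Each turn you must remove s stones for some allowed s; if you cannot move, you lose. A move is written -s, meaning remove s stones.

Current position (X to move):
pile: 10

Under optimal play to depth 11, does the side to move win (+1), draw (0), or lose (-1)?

value(10, X) = +1

ply 1, X at 10 | -1=+1→9*; -2=-1→8; -5=-1→5
ply 2, O at 9 | -1=-1→8*; -2=-1→7; -5=-1→4
ply 3, X at 8 | -1=-1→7; -2=+1→6*; -5=+1→3
ply 4, O at 6 | -1=-1→5*; -2=-1→4; -5=-1→1
ply 5, X at 5 | -1=-1→4; -2=+1→3*; -5=+1→0
ply 6, O at 3 | -1=-1→2*; -2=-1→1
ply 7, X at 2 | -1=-1→1; -2=+1→0*
ply 8: 0 is terminal -1 (O); from 10 depth 11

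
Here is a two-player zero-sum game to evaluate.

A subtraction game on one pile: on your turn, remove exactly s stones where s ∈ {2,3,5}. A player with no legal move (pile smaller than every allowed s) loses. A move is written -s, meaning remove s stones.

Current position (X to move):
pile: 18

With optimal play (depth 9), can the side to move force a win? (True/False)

p1 X@[18]: -2[16]-1 -3[15]+1* -5[13]-1
p2 O@[15]: -2[13]-1* -3[12]-1 -5[10]-1
p3 X@[13]: -2[11]-1 -3[10]-1 -5[8]+1*
p4 O@[8]: -2[6]-1* -3[5]-1 -5[3]-1
p5 X@[6]: -2[4]-1 -3[3]-1 -5[1]+1*
p6 O@[1] terminal -1; root [18] d9

X winning at [18]: True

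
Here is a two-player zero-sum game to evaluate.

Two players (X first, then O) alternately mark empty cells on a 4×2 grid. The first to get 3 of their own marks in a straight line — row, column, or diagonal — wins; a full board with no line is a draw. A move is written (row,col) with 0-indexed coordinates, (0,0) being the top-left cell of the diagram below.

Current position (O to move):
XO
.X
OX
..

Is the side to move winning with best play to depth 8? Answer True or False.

O winning at [XO/.X/OX/..]: False

ply 1, O at XO/.X/OX/.. | (1,0)=-1→XO/OX/OX/..; (3,0)=-1→XO/.X/OX/O.; (3,1)=+0→XO/.X/OX/.O*
ply 2, X at XO/.X/OX/.O | (1,0)=+0→XO/XX/OX/.O*; (3,0)=+0→XO/.X/OX/XO
ply 3, O at XO/XX/OX/.O | (3,0)=+0→XO/XX/OX/OO*
ply 4: XO/XX/OX/OO is terminal +0 (X); from XO/.X/OX/.. depth 8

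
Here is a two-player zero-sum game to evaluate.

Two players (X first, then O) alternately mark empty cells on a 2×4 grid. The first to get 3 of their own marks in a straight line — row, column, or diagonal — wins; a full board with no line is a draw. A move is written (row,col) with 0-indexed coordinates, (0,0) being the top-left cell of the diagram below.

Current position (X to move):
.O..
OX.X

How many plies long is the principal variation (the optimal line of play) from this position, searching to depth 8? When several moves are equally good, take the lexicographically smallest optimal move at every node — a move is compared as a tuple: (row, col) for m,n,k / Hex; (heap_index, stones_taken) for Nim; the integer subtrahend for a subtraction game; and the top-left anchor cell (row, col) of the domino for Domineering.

PV length from [.O../OX.X]: 1 ply

ply 1, X at .O../OX.X | (0,0)=+0→XO../OX.X; (0,2)=+0→.OX./OX.X; (0,3)=+0→.O.X/OX.X; (1,2)=+1→.O../OXXX*
ply 2: .O../OXXX is terminal -1 (O); from .O../OX.X depth 8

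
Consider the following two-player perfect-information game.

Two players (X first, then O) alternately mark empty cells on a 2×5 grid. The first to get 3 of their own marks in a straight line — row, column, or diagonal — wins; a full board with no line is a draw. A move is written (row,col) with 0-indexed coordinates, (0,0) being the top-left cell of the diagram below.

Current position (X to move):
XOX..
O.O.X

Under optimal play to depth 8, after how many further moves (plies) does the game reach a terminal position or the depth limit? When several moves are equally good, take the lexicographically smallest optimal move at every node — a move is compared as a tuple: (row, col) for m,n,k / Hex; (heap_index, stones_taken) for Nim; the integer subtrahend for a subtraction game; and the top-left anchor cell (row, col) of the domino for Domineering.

PV length from [XOX../O.O.X]: 4 plies

p1 X@[XOX../O.O.X]: (0,3)[XOXX./O.O.X]-1 (0,4)[XOX.X/O.O.X]-1 (1,1)[XOX../OXO.X]+0* (1,3)[XOX../O.OXX]-1
p2 O@[XOX../OXO.X]: (0,3)[XOXO./OXO.X]+0* (0,4)[XOX.O/OXO.X]+0 (1,3)[XOX../OXOOX]+0
p3 X@[XOXO./OXO.X]: (0,4)[XOXOX/OXO.X]+0* (1,3)[XOXO./OXOXX]+0
p4 O@[XOXOX/OXO.X]: (1,3)[XOXOX/OXOOX]+0*
p5 X@[XOXOX/OXOOX] terminal +0; root [XOX../O.O.X] d8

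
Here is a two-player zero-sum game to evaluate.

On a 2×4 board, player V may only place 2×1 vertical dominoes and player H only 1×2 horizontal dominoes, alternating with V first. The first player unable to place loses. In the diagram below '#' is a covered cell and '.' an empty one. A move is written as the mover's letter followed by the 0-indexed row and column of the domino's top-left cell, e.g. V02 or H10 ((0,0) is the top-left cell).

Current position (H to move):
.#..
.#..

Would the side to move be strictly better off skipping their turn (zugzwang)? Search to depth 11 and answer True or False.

[.#../.#..] H move#1: H02:+1/.###/.#..*, H12:+1/.#../.###
[.###/.#..] V move#2: V00:-1/####/##..*
[####/##..] H move#3: H12:+1/####/####*
[####/####] end (terminal -1, V#4); searched .#../.#.. to 11
suppose H passes — search the same position with V to move:
pass> [.#../.#..] V move#1: V00:-1/##../##.., V02:+1/.##./.##.*, V03:+1/.#.#/.#.#
pass> [.##./.##.] end (terminal -1, H#2); searched .#../.#.. to 11
for H: play +1, pass -1

zugzwang(.#../.#.., H) = False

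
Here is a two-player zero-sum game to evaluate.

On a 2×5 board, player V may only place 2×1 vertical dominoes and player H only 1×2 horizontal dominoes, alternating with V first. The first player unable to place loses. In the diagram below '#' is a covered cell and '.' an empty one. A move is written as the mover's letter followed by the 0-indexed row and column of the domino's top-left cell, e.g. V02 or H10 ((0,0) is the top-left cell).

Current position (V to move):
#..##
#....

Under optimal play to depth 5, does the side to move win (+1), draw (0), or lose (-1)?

ply 1, V at #..##/#.... | V01=-1→##.##/##...; V02=+1→#.###/#.#..*
ply 2, H at #.###/#.#.. | H13=-1→#.###/#.###*
ply 3, V at #.###/#.### | V01=+1→#####/#####*
ply 4: #####/##### is terminal -1 (H); from #..##/#.... depth 5

value(#..##/#...., V) = +1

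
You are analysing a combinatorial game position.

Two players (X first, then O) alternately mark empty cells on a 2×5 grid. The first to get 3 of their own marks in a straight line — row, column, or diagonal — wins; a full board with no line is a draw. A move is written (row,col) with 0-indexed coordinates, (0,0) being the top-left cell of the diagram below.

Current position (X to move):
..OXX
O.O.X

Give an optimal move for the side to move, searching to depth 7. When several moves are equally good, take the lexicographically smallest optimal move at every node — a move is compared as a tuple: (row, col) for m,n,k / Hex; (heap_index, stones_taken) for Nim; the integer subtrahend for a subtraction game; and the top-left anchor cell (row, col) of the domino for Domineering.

X's best at [..OXX/O.O.X]: (1,1)

ply 1, X at ..OXX/O.O.X | (0,0)=-1→X.OXX/O.O.X; (0,1)=-1→.XOXX/O.O.X; (1,1)=+0→..OXX/OXO.X*; (1,3)=-1→..OXX/O.OXX
ply 2, O at ..OXX/OXO.X | (0,0)=+0→O.OXX/OXO.X*; (0,1)=+0→.OOXX/OXO.X; (1,3)=+0→..OXX/OXOOX
ply 3, X at O.OXX/OXO.X | (0,1)=+0→OXOXX/OXO.X*; (1,3)=-1→O.OXX/OXOXX
ply 4, O at OXOXX/OXO.X | (1,3)=+0→OXOXX/OXOOX*
ply 5: OXOXX/OXOOX is terminal +0 (X); from ..OXX/O.O.X depth 7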